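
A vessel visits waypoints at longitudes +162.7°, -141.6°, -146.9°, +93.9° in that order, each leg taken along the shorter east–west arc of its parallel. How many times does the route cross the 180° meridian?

Leg 1: +162.7° → -141.6°, shortest Δλ = 55.7° (east) — crosses 180°.
Leg 2: -141.6° → -146.9°, shortest Δλ = -5.3° (west) — does not cross 180°.
Leg 3: -146.9° → +93.9°, shortest Δλ = -119.2° (west) — crosses 180°.
Total crossings: 2.

2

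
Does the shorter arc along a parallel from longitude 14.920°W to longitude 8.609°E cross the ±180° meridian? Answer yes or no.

Signed shortest Δλ = ((8.609 − -14.920 + 180) mod 360) − 180 = 23.529°.
Going east by 23.529° from -14.920° reaches +8.609° without touching 180°.

No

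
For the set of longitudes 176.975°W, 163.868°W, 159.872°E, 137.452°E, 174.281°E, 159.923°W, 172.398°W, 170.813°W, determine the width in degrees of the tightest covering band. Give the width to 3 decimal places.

62.625°

Sort the longitudes: -176.975°, -172.398°, -170.813°, -163.868°, -159.923°, +137.452°, +159.872°, +174.281°.
Eastward gaps between consecutive values (wrapping around): 4.577°, 1.585°, 6.945°, 3.945°, 297.375°, 22.420°, 14.409°, 8.744°.
Largest gap = 297.375° ⇒ minimal covering band is its complement: 360° − 297.375° = 62.625°.
Band runs from +137.452° eastward to -159.923°, crossing the antimeridian.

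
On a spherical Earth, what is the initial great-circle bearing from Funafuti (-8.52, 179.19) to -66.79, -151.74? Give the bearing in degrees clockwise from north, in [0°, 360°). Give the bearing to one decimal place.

167.4°

Δλ = -151.74 − 179.19 = -330.93°; wrapped into (−180°, 180°]: 29.07°.
θ = atan2( sin Δλ · cos φ₂ , cos φ₁ · sin φ₂ − sin φ₁ · cos φ₂ · cos Δλ )
  = atan2(0.19149, -0.85789) = 167.418° → normalised to [0°, 360°): 167.418°.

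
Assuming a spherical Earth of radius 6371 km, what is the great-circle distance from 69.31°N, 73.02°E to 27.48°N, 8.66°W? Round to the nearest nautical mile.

3693 nmi

Δλ = -8.66 − 73.02 = -81.68°.
Δφ = 27.48 − 69.31 = -41.83°.
a = sin²(Δφ/2) + cos φ₁ · cos φ₂ · sin²(Δλ/2) = 0.261482.
c = 2·atan2(√a, √(1−a)) = 1.07352 rad → d = 6371·c ≈ 6839.38 km ≈ 3692.97 nmi.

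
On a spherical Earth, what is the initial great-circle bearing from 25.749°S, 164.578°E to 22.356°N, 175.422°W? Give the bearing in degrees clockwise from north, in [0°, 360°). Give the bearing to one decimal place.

Δλ = -175.422 − 164.578 = -340.000°; wrapped into (−180°, 180°]: 20.000°.
θ = atan2( sin Δλ · cos φ₂ , cos φ₁ · sin φ₂ − sin φ₁ · cos φ₂ · cos Δλ )
  = atan2(0.31631, 0.72014) = 23.713° → normalised to [0°, 360°): 23.713°.

23.7°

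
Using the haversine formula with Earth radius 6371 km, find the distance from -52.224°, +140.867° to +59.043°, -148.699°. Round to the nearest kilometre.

Δλ = -148.699 − 140.867 = -289.566°; wrapped into (−180°, 180°]: 70.434°.
Δφ = 59.043 − -52.224 = 111.267°.
a = sin²(Δφ/2) + cos φ₁ · cos φ₂ · sin²(Δλ/2) = 0.786147.
c = 2·atan2(√a, √(1−a)) = 2.18010 rad → d = 6371·c ≈ 13889.40 km.

13889 km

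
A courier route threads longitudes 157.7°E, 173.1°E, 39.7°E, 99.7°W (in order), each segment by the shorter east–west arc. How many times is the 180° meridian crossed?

0

Leg 1: +157.7° → +173.1°, shortest Δλ = 15.4° (east) — does not cross 180°.
Leg 2: +173.1° → +39.7°, shortest Δλ = -133.4° (west) — does not cross 180°.
Leg 3: +39.7° → -99.7°, shortest Δλ = -139.4° (west) — does not cross 180°.
Total crossings: 0.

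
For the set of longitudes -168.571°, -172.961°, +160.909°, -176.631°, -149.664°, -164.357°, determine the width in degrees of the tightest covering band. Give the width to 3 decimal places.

49.427°

Sort the longitudes: -176.631°, -172.961°, -168.571°, -164.357°, -149.664°, +160.909°.
Eastward gaps between consecutive values (wrapping around): 3.670°, 4.390°, 4.214°, 14.693°, 310.573°, 22.460°.
Largest gap = 310.573° ⇒ minimal covering band is its complement: 360° − 310.573° = 49.427°.
Band runs from +160.909° eastward to -149.664°, crossing the antimeridian.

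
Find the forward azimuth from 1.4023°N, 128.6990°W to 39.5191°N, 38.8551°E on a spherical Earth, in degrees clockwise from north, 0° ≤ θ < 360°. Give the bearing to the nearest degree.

Δλ = 38.8551 − -128.6990 = 167.5541°.
θ = atan2( sin Δλ · cos φ₂ , cos φ₁ · sin φ₂ − sin φ₁ · cos φ₂ · cos Δλ )
  = atan2(0.16625, 0.65458) = 14.251° → normalised to [0°, 360°): 14.251°.

14°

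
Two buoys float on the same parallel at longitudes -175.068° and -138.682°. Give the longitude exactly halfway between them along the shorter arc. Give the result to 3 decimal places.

-156.875°

Signed shortest Δλ from -175.068° to -138.682° is +36.386°.
Midpoint longitude = -175.068° + (+36.386°)/2 = -175.068° + 18.193° = -156.875°.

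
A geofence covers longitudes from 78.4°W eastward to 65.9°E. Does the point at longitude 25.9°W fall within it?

Yes

Band width going east from -78.4° to +65.9°: ((65.9 − -78.4) mod 360) = 144.3°.
Offset of -25.9° east of the west edge: ((-25.9 − -78.4) mod 360) = 52.5°.
52.5° ≤ 144.3° ⇒ inside.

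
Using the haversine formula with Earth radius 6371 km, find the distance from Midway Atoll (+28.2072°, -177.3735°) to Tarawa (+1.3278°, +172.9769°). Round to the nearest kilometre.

Δλ = 172.9769 − -177.3735 = 350.3504°; wrapped into (−180°, 180°]: -9.6496°.
Δφ = 1.3278 − 28.2072 = -26.8794°.
a = sin²(Δφ/2) + cos φ₁ · cos φ₂ · sin²(Δλ/2) = 0.060252.
c = 2·atan2(√a, √(1−a)) = 0.49600 rad → d = 6371·c ≈ 3159.99 km.

3160 km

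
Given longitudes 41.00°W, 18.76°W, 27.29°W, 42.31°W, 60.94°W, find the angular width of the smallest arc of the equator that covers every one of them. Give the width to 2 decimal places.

42.18°

Sort the longitudes: -60.94°, -42.31°, -41.00°, -27.29°, -18.76°.
Eastward gaps between consecutive values (wrapping around): 18.63°, 1.31°, 13.71°, 8.53°, 317.82°.
Largest gap = 317.82° ⇒ minimal covering band is its complement: 360° − 317.82° = 42.18°.
Band runs from -60.94° eastward to -18.76°.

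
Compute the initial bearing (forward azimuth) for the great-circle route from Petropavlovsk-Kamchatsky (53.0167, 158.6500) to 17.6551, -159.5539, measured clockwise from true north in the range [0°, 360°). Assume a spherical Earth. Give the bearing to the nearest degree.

121°

Δλ = -159.5539 − 158.6500 = -318.2039°; wrapped into (−180°, 180°]: 41.7961°.
θ = atan2( sin Δλ · cos φ₂ , cos φ₁ · sin φ₂ − sin φ₁ · cos φ₂ · cos Δλ )
  = atan2(0.63509, -0.38503) = 121.227° → normalised to [0°, 360°): 121.227°.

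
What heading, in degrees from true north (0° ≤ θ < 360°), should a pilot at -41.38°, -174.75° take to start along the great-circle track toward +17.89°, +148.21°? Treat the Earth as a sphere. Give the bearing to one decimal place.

Δλ = 148.21 − -174.75 = 322.96°; wrapped into (−180°, 180°]: -37.04°.
θ = atan2( sin Δλ · cos φ₂ , cos φ₁ · sin φ₂ − sin φ₁ · cos φ₂ · cos Δλ )
  = atan2(-0.57325, 0.73264) = -38.041° → normalised to [0°, 360°): 321.959°.

322.0°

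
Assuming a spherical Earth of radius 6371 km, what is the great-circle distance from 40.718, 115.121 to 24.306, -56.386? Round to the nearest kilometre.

12732 km

Δλ = -56.386 − 115.121 = -171.507°.
Δφ = 24.306 − 40.718 = -16.412°.
a = sin²(Δφ/2) + cos φ₁ · cos φ₂ · sin²(Δλ/2) = 0.707332.
c = 2·atan2(√a, √(1−a)) = 1.99837 rad → d = 6371·c ≈ 12731.61 km.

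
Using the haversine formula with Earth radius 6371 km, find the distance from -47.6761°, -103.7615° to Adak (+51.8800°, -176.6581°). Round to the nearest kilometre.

13049 km

Δλ = -176.6581 − -103.7615 = -72.8966°.
Δφ = 51.8800 − -47.6761 = 99.5561°.
a = sin²(Δφ/2) + cos φ₁ · cos φ₂ · sin²(Δλ/2) = 0.729710.
c = 2·atan2(√a, √(1−a)) = 2.04814 rad → d = 6371·c ≈ 13048.69 km.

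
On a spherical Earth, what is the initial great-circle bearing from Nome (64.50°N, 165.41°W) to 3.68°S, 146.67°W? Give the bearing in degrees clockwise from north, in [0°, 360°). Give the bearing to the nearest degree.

Δλ = -146.67 − -165.41 = 18.74°.
θ = atan2( sin Δλ · cos φ₂ , cos φ₁ · sin φ₂ − sin φ₁ · cos φ₂ · cos Δλ )
  = atan2(0.32061, -0.88061) = 159.994° → normalised to [0°, 360°): 159.994°.

160°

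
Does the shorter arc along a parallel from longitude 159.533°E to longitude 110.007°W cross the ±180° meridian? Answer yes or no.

Naïve |-110.007 − 159.533| = 269.54° > 180°, so the shorter arc goes the other way round — across 180°.
Signed shortest Δλ = ((-110.007 − 159.533 + 180) mod 360) − 180 = 90.46°.
Going east by 90.46° from +159.533° passes through 180° before reaching -110.007°.

Yes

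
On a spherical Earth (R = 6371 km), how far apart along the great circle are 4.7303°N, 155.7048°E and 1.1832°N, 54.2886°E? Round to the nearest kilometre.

Δλ = 54.2886 − 155.7048 = -101.4162°.
Δφ = 1.1832 − 4.7303 = -3.5471°.
a = sin²(Δφ/2) + cos φ₁ · cos φ₂ · sin²(Δλ/2) = 0.597758.
c = 2·atan2(√a, √(1−a)) = 1.76758 rad → d = 6371·c ≈ 11261.25 km.

11261 km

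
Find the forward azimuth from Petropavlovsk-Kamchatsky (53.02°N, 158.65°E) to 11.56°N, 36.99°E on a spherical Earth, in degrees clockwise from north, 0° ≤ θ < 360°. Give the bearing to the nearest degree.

Δλ = 36.99 − 158.65 = -121.66°.
θ = atan2( sin Δλ · cos φ₂ , cos φ₁ · sin φ₂ − sin φ₁ · cos φ₂ · cos Δλ )
  = atan2(-0.83391, 0.53134) = -57.496° → normalised to [0°, 360°): 302.504°.

303°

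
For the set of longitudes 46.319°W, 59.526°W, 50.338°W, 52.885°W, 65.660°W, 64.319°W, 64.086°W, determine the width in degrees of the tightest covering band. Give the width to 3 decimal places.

19.341°

Sort the longitudes: -65.660°, -64.319°, -64.086°, -59.526°, -52.885°, -50.338°, -46.319°.
Eastward gaps between consecutive values (wrapping around): 1.341°, 0.233°, 4.560°, 6.641°, 2.547°, 4.019°, 340.659°.
Largest gap = 340.659° ⇒ minimal covering band is its complement: 360° − 340.659° = 19.341°.
Band runs from -65.660° eastward to -46.319°.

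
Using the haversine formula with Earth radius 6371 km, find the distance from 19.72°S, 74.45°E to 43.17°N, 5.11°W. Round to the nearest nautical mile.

Δλ = -5.11 − 74.45 = -79.56°.
Δφ = 43.17 − -19.72 = 62.89°.
a = sin²(Δφ/2) + cos φ₁ · cos φ₂ · sin²(Δλ/2) = 0.553223.
c = 2·atan2(√a, √(1−a)) = 1.67744 rad → d = 6371·c ≈ 10687.00 km ≈ 5770.52 nmi.

5771 nmi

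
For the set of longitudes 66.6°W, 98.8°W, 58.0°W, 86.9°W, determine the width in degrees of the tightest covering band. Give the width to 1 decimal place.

Sort the longitudes: -98.8°, -86.9°, -66.6°, -58.0°.
Eastward gaps between consecutive values (wrapping around): 11.9°, 20.3°, 8.6°, 319.2°.
Largest gap = 319.2° ⇒ minimal covering band is its complement: 360° − 319.2° = 40.8°.
Band runs from -98.8° eastward to -58.0°.

40.8°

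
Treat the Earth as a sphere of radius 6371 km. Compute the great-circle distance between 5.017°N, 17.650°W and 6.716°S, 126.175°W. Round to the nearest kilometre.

Δλ = -126.175 − -17.650 = -108.525°.
Δφ = -6.716 − 5.017 = -11.733°.
a = sin²(Δφ/2) + cos φ₁ · cos φ₂ · sin²(Δλ/2) = 0.662278.
c = 2·atan2(√a, √(1−a)) = 1.90134 rad → d = 6371·c ≈ 12113.43 km.

12113 km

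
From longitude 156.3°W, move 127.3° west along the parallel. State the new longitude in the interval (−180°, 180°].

76.4°E

Start at -156.3°; shift −127.3° → -283.6°.
-283.6° lies outside (−180°, 180°]; add 360° → +76.4°.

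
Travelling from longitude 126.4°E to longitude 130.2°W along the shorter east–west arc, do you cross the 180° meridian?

Naïve |-130.2 − 126.4| = 256.6° > 180°, so the shorter arc goes the other way round — across 180°.
Signed shortest Δλ = ((-130.2 − 126.4 + 180) mod 360) − 180 = 103.4°.
Going east by 103.4° from +126.4° passes through 180° before reaching -130.2°.

Yes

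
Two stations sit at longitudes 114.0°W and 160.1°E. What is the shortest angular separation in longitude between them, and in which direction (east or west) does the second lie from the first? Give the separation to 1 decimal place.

85.9° west

Raw difference: 160.1 − -114.0 = 274.1°.
Normalise into (−180°, 180°]: 274.1° − 360° = -85.9°.
Negative ⇒ the second point lies to the west; separation 85.9°.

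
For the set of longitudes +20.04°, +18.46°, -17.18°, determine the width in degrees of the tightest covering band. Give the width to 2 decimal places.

37.22°

Sort the longitudes: -17.18°, +18.46°, +20.04°.
Eastward gaps between consecutive values (wrapping around): 35.64°, 1.58°, 322.78°.
Largest gap = 322.78° ⇒ minimal covering band is its complement: 360° − 322.78° = 37.22°.
Band runs from -17.18° eastward to +20.04°.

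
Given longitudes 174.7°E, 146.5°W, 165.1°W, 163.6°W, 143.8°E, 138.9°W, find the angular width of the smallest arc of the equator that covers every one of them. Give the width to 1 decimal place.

77.3°

Sort the longitudes: -165.1°, -163.6°, -146.5°, -138.9°, +143.8°, +174.7°.
Eastward gaps between consecutive values (wrapping around): 1.5°, 17.1°, 7.6°, 282.7°, 30.9°, 20.2°.
Largest gap = 282.7° ⇒ minimal covering band is its complement: 360° − 282.7° = 77.3°.
Band runs from +143.8° eastward to -138.9°, crossing the antimeridian.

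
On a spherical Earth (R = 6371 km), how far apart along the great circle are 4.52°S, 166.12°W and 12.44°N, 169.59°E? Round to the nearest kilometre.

3281 km

Δλ = 169.59 − -166.12 = 335.71°; wrapped into (−180°, 180°]: -24.29°.
Δφ = 12.44 − -4.52 = 16.96°.
a = sin²(Δφ/2) + cos φ₁ · cos φ₂ · sin²(Δλ/2) = 0.064835.
c = 2·atan2(√a, √(1−a)) = 0.51492 rad → d = 6371·c ≈ 3280.57 km.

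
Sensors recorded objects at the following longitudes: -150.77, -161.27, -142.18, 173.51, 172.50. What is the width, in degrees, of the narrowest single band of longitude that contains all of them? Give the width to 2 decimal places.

45.32°

Sort the longitudes: -161.27°, -150.77°, -142.18°, +172.50°, +173.51°.
Eastward gaps between consecutive values (wrapping around): 10.50°, 8.59°, 314.68°, 1.01°, 25.22°.
Largest gap = 314.68° ⇒ minimal covering band is its complement: 360° − 314.68° = 45.32°.
Band runs from +172.50° eastward to -142.18°, crossing the antimeridian.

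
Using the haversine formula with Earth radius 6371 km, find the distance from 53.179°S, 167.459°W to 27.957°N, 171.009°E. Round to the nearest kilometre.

Δλ = 171.009 − -167.459 = 338.468°; wrapped into (−180°, 180°]: -21.532°.
Δφ = 27.957 − -53.179 = 81.136°.
a = sin²(Δφ/2) + cos φ₁ · cos φ₂ · sin²(Δλ/2) = 0.441427.
c = 2·atan2(√a, √(1−a)) = 1.45338 rad → d = 6371·c ≈ 9259.49 km.

9259 km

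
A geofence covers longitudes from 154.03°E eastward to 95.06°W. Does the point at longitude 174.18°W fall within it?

Yes

Band width going east from +154.03° to -95.06°: ((-95.06 − 154.03) mod 360) = 110.91°.
Offset of -174.18° east of the west edge: ((-174.18 − 154.03) mod 360) = 31.79°.
31.79° ≤ 110.91° ⇒ inside.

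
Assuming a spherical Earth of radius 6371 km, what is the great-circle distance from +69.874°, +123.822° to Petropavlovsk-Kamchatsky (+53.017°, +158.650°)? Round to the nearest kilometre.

Δλ = 158.650 − 123.822 = 34.828°.
Δφ = 53.017 − 69.874 = -16.857°.
a = sin²(Δφ/2) + cos φ₁ · cos φ₂ · sin²(Δλ/2) = 0.040024.
c = 2·atan2(√a, √(1−a)) = 0.40284 rad → d = 6371·c ≈ 2566.47 km.

2566 km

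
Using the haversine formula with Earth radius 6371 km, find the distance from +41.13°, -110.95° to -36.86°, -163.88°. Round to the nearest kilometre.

10207 km

Δλ = -163.88 − -110.95 = -52.93°.
Δφ = -36.86 − 41.13 = -77.99°.
a = sin²(Δφ/2) + cos φ₁ · cos φ₂ · sin²(Δλ/2) = 0.515649.
c = 2·atan2(√a, √(1−a)) = 1.60210 rad → d = 6371·c ≈ 10206.97 km.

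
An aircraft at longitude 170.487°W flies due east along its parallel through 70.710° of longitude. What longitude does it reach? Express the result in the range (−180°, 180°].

99.777°W

Start at -170.487°; shift +70.710° → -99.777°.
-99.777° already lies in (−180°, 180°].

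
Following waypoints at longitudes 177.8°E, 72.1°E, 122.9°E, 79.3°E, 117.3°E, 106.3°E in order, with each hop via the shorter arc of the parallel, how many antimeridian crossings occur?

0

Leg 1: +177.8° → +72.1°, shortest Δλ = -105.7° (west) — does not cross 180°.
Leg 2: +72.1° → +122.9°, shortest Δλ = 50.8° (east) — does not cross 180°.
Leg 3: +122.9° → +79.3°, shortest Δλ = -43.6° (west) — does not cross 180°.
Leg 4: +79.3° → +117.3°, shortest Δλ = 38.0° (east) — does not cross 180°.
Leg 5: +117.3° → +106.3°, shortest Δλ = -11.0° (west) — does not cross 180°.
Total crossings: 0.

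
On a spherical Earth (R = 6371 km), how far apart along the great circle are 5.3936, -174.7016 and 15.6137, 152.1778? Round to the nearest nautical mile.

Δλ = 152.1778 − -174.7016 = 326.8794°; wrapped into (−180°, 180°]: -33.1206°.
Δφ = 15.6137 − 5.3936 = 10.2201°.
a = sin²(Δφ/2) + cos φ₁ · cos φ₂ · sin²(Δλ/2) = 0.085828.
c = 2·atan2(√a, √(1−a)) = 0.59465 rad → d = 6371·c ≈ 3788.52 km ≈ 2045.64 nmi.

2046 nmi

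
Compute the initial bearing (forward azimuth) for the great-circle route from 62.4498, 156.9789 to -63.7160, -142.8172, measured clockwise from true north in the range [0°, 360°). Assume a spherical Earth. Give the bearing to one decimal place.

Δλ = -142.8172 − 156.9789 = -299.7961°; wrapped into (−180°, 180°]: 60.2039°.
θ = atan2( sin Δλ · cos φ₂ , cos φ₁ · sin φ₂ − sin φ₁ · cos φ₂ · cos Δλ )
  = atan2(0.38428, -0.60980) = 147.782° → normalised to [0°, 360°): 147.782°.

147.8°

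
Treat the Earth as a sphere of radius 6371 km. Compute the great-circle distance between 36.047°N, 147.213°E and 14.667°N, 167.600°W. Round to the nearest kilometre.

5065 km

Δλ = -167.600 − 147.213 = -314.813°; wrapped into (−180°, 180°]: 45.187°.
Δφ = 14.667 − 36.047 = -21.380°.
a = sin²(Δφ/2) + cos φ₁ · cos φ₂ · sin²(Δλ/2) = 0.149861.
c = 2·atan2(√a, √(1−a)) = 0.79501 rad → d = 6371·c ≈ 5065.01 km.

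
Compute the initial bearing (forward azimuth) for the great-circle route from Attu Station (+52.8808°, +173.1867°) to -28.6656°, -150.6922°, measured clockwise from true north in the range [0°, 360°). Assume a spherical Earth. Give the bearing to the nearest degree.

Δλ = -150.6922 − 173.1867 = -323.8789°; wrapped into (−180°, 180°]: 36.1211°.
θ = atan2( sin Δλ · cos φ₂ , cos φ₁ · sin φ₂ − sin φ₁ · cos φ₂ · cos Δλ )
  = atan2(0.51724, -0.85464) = 148.817° → normalised to [0°, 360°): 148.817°.

149°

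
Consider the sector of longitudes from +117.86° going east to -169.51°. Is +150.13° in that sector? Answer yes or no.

Yes

Band width going east from +117.86° to -169.51°: ((-169.51 − 117.86) mod 360) = 72.63°.
Offset of +150.13° east of the west edge: ((150.13 − 117.86) mod 360) = 32.27°.
32.27° ≤ 72.63° ⇒ inside.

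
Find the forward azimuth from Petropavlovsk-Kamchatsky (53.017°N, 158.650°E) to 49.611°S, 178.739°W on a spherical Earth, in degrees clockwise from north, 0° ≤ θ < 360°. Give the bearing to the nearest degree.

Δλ = -178.739 − 158.650 = -337.389°; wrapped into (−180°, 180°]: 22.611°.
θ = atan2( sin Δλ · cos φ₂ , cos φ₁ · sin φ₂ − sin φ₁ · cos φ₂ · cos Δλ )
  = atan2(0.24913, -0.93602) = 165.096° → normalised to [0°, 360°): 165.096°.

165°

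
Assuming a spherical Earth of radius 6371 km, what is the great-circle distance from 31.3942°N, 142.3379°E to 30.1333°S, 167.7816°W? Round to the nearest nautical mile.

Δλ = -167.7816 − 142.3379 = -310.1195°; wrapped into (−180°, 180°]: 49.8805°.
Δφ = -30.1333 − 31.3942 = -61.5275°.
a = sin²(Δφ/2) + cos φ₁ · cos φ₂ · sin²(Δλ/2) = 0.392898.
c = 2·atan2(√a, √(1−a)) = 1.35492 rad → d = 6371·c ≈ 8632.19 km ≈ 4661.01 nmi.

4661 nmi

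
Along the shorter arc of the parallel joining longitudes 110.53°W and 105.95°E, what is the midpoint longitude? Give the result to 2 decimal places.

177.71°E

Signed shortest Δλ from -110.53° to +105.95° is -143.52°.
Midpoint longitude = -110.53° + (-143.52°)/2 = -110.53° − 71.76° = -182.29°.
Normalise into (−180°, 180°]: +177.71°.
(The naïve average (-110.53 + +105.95)/2 = -2.29° is on the wrong side of the globe.)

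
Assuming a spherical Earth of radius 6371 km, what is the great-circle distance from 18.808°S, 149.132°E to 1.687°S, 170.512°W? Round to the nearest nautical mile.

Δλ = -170.512 − 149.132 = -319.644°; wrapped into (−180°, 180°]: 40.356°.
Δφ = -1.687 − -18.808 = 17.121°.
a = sin²(Δφ/2) + cos φ₁ · cos φ₂ · sin²(Δλ/2) = 0.134738.
c = 2·atan2(√a, √(1−a)) = 0.75171 rad → d = 6371·c ≈ 4789.12 km ≈ 2585.92 nmi.

2586 nmi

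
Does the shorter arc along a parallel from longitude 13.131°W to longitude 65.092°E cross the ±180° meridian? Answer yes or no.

Signed shortest Δλ = ((65.092 − -13.131 + 180) mod 360) − 180 = 78.223°.
Going east by 78.223° from -13.131° reaches +65.092° without touching 180°.

No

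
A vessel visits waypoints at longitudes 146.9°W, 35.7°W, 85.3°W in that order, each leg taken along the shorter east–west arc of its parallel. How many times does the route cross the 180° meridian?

Leg 1: -146.9° → -35.7°, shortest Δλ = 111.2° (east) — does not cross 180°.
Leg 2: -35.7° → -85.3°, shortest Δλ = -49.6° (west) — does not cross 180°.
Total crossings: 0.

0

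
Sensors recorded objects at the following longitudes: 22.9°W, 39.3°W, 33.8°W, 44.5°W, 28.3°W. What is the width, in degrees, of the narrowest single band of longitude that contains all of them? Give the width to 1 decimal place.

21.6°

Sort the longitudes: -44.5°, -39.3°, -33.8°, -28.3°, -22.9°.
Eastward gaps between consecutive values (wrapping around): 5.2°, 5.5°, 5.5°, 5.4°, 338.4°.
Largest gap = 338.4° ⇒ minimal covering band is its complement: 360° − 338.4° = 21.6°.
Band runs from -44.5° eastward to -22.9°.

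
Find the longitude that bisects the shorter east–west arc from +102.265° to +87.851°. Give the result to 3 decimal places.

+95.058°

Signed shortest Δλ from +102.265° to +87.851° is -14.414°.
Midpoint longitude = +102.265° + (-14.414°)/2 = +102.265° − 7.207° = +95.058°.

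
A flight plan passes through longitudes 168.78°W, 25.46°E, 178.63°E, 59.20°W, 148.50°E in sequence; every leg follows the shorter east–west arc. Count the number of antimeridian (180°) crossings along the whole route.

3

Leg 1: -168.78° → +25.46°, shortest Δλ = -165.76° (west) — crosses 180°.
Leg 2: +25.46° → +178.63°, shortest Δλ = 153.17° (east) — does not cross 180°.
Leg 3: +178.63° → -59.20°, shortest Δλ = 122.17° (east) — crosses 180°.
Leg 4: -59.20° → +148.50°, shortest Δλ = -152.3° (west) — crosses 180°.
Total crossings: 3.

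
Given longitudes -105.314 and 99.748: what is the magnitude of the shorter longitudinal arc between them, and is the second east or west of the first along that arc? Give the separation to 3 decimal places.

154.938° west

Raw difference: 99.748 − -105.314 = 205.062°.
Normalise into (−180°, 180°]: 205.062° − 360° = -154.938°.
Negative ⇒ the second point lies to the west; separation 154.938°.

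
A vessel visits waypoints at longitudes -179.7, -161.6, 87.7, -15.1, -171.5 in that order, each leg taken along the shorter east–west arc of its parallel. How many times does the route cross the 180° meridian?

1

Leg 1: -179.7° → -161.6°, shortest Δλ = 18.1° (east) — does not cross 180°.
Leg 2: -161.6° → +87.7°, shortest Δλ = -110.7° (west) — crosses 180°.
Leg 3: +87.7° → -15.1°, shortest Δλ = -102.8° (west) — does not cross 180°.
Leg 4: -15.1° → -171.5°, shortest Δλ = -156.4° (west) — does not cross 180°.
Total crossings: 1.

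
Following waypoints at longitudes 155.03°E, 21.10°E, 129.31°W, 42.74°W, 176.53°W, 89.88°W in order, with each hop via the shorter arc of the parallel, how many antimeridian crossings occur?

0

Leg 1: +155.03° → +21.10°, shortest Δλ = -133.93° (west) — does not cross 180°.
Leg 2: +21.10° → -129.31°, shortest Δλ = -150.41° (west) — does not cross 180°.
Leg 3: -129.31° → -42.74°, shortest Δλ = 86.57° (east) — does not cross 180°.
Leg 4: -42.74° → -176.53°, shortest Δλ = -133.79° (west) — does not cross 180°.
Leg 5: -176.53° → -89.88°, shortest Δλ = 86.65° (east) — does not cross 180°.
Total crossings: 0.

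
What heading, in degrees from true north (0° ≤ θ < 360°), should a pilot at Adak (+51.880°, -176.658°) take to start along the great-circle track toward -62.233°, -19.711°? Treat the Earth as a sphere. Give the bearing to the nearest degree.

Δλ = -19.711 − -176.658 = 156.947°.
θ = atan2( sin Δλ · cos φ₂ , cos φ₁ · sin φ₂ − sin φ₁ · cos φ₂ · cos Δλ )
  = atan2(0.18243, -0.20898) = 138.881° → normalised to [0°, 360°): 138.881°.

139°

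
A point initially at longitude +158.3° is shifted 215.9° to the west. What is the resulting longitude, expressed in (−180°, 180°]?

Start at +158.3°; shift −215.9° → -57.6°.
-57.6° already lies in (−180°, 180°].

-57.6°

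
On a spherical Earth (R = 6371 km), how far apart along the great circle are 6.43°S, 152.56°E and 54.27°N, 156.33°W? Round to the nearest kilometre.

8243 km

Δλ = -156.33 − 152.56 = -308.89°; wrapped into (−180°, 180°]: 51.11°.
Δφ = 54.27 − -6.43 = 60.70°.
a = sin²(Δφ/2) + cos φ₁ · cos φ₂ · sin²(Δλ/2) = 0.363293.
c = 2·atan2(√a, √(1−a)) = 1.29386 rad → d = 6371·c ≈ 8243.16 km.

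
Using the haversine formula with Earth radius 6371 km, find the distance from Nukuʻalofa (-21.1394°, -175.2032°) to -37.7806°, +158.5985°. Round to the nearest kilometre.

3121 km

Δλ = 158.5985 − -175.2032 = 333.8017°; wrapped into (−180°, 180°]: -26.1983°.
Δφ = -37.7806 − -21.1394 = -16.6412°.
a = sin²(Δφ/2) + cos φ₁ · cos φ₂ · sin²(Δλ/2) = 0.058806.
c = 2·atan2(√a, √(1−a)) = 0.48988 rad → d = 6371·c ≈ 3121.04 km.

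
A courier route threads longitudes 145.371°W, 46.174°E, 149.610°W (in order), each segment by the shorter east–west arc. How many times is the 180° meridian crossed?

Leg 1: -145.371° → +46.174°, shortest Δλ = -168.455° (west) — crosses 180°.
Leg 2: +46.174° → -149.610°, shortest Δλ = 164.216° (east) — crosses 180°.
Total crossings: 2.

2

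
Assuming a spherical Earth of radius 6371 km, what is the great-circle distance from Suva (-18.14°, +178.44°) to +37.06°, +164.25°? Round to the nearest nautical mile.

Δλ = 164.25 − 178.44 = -14.19°.
Δφ = 37.06 − -18.14 = 55.20°.
a = sin²(Δφ/2) + cos φ₁ · cos φ₂ · sin²(Δλ/2) = 0.226212.
c = 2·atan2(√a, √(1−a)) = 0.99133 rad → d = 6371·c ≈ 6315.78 km ≈ 3410.25 nmi.

3410 nmi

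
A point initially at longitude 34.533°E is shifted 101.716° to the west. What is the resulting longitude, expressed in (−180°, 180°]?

67.183°W

Start at +34.533°; shift −101.716° → -67.183°.
-67.183° already lies in (−180°, 180°].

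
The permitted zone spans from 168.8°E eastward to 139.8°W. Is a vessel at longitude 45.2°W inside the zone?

Band width going east from +168.8° to -139.8°: ((-139.8 − 168.8) mod 360) = 51.4°.
Offset of -45.2° east of the west edge: ((-45.2 − 168.8) mod 360) = 146.0°.
146.0° > 51.4° ⇒ outside.

No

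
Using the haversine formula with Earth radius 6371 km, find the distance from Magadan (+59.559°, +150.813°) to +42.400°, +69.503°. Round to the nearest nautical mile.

3024 nmi

Δλ = 69.503 − 150.813 = -81.310°.
Δφ = 42.400 − 59.559 = -17.159°.
a = sin²(Δφ/2) + cos φ₁ · cos φ₂ · sin²(Δλ/2) = 0.181061.
c = 2·atan2(√a, √(1−a)) = 0.87906 rad → d = 6371·c ≈ 5600.46 km ≈ 3024.01 nmi.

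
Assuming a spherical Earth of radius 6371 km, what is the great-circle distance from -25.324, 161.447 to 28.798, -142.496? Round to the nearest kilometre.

Δλ = -142.496 − 161.447 = -303.943°; wrapped into (−180°, 180°]: 56.057°.
Δφ = 28.798 − -25.324 = 54.122°.
a = sin²(Δφ/2) + cos φ₁ · cos φ₂ · sin²(Δλ/2) = 0.381880.
c = 2·atan2(√a, √(1−a)) = 1.33230 rad → d = 6371·c ≈ 8488.10 km.

8488 km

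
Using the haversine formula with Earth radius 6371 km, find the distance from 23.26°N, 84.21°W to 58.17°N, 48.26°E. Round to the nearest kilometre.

9954 km

Δλ = 48.26 − -84.21 = 132.47°.
Δφ = 58.17 − 23.26 = 34.91°.
a = sin²(Δφ/2) + cos φ₁ · cos φ₂ · sin²(Δλ/2) = 0.495821.
c = 2·atan2(√a, √(1−a)) = 1.56244 rad → d = 6371·c ≈ 9954.30 km.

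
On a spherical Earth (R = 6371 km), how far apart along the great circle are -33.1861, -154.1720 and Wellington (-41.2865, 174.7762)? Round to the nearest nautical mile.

Δλ = 174.7762 − -154.1720 = 328.9482°; wrapped into (−180°, 180°]: -31.0518°.
Δφ = -41.2865 − -33.1861 = -8.1004°.
a = sin²(Δφ/2) + cos φ₁ · cos φ₂ · sin²(Δλ/2) = 0.050046.
c = 2·atan2(√a, √(1−a)) = 0.45124 rad → d = 6371·c ≈ 2874.84 km ≈ 1552.29 nmi.

1552 nmi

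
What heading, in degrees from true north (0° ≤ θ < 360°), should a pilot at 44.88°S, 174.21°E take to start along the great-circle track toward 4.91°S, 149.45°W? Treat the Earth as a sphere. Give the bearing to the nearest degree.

Δλ = -149.45 − 174.21 = -323.66°; wrapped into (−180°, 180°]: 36.34°.
θ = atan2( sin Δλ · cos φ₂ , cos φ₁ · sin φ₂ − sin φ₁ · cos φ₂ · cos Δλ )
  = atan2(0.59040, 0.50566) = 49.421° → normalised to [0°, 360°): 49.421°.

49°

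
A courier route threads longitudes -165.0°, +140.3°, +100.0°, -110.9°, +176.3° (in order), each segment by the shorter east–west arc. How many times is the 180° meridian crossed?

Leg 1: -165.0° → +140.3°, shortest Δλ = -54.7° (west) — crosses 180°.
Leg 2: +140.3° → +100.0°, shortest Δλ = -40.3° (west) — does not cross 180°.
Leg 3: +100.0° → -110.9°, shortest Δλ = 149.1° (east) — crosses 180°.
Leg 4: -110.9° → +176.3°, shortest Δλ = -72.8° (west) — crosses 180°.
Total crossings: 3.

3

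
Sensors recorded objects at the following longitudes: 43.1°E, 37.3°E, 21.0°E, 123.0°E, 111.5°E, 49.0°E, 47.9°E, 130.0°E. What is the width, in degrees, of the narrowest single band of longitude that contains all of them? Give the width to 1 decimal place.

109.0°

Sort the longitudes: +21.0°, +37.3°, +43.1°, +47.9°, +49.0°, +111.5°, +123.0°, +130.0°.
Eastward gaps between consecutive values (wrapping around): 16.3°, 5.8°, 4.8°, 1.1°, 62.5°, 11.5°, 7.0°, 251.0°.
Largest gap = 251.0° ⇒ minimal covering band is its complement: 360° − 251.0° = 109.0°.
Band runs from +21.0° eastward to +130.0°.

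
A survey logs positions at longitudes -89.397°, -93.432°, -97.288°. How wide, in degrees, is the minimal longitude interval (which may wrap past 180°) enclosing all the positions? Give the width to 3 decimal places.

7.891°

Sort the longitudes: -97.288°, -93.432°, -89.397°.
Eastward gaps between consecutive values (wrapping around): 3.856°, 4.035°, 352.109°.
Largest gap = 352.109° ⇒ minimal covering band is its complement: 360° − 352.109° = 7.891°.
Band runs from -97.288° eastward to -89.397°.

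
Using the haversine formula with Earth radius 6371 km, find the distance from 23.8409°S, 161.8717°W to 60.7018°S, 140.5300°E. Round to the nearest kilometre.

5969 km

Δλ = 140.5300 − -161.8717 = 302.4017°; wrapped into (−180°, 180°]: -57.5983°.
Δφ = -60.7018 − -23.8409 = -36.8609°.
a = sin²(Δφ/2) + cos φ₁ · cos φ₂ · sin²(Δλ/2) = 0.203829.
c = 2·atan2(√a, √(1−a)) = 0.93683 rad → d = 6371·c ≈ 5968.57 km.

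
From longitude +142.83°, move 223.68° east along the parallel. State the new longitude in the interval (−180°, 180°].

Start at +142.83°; shift +223.68° → +366.51°.
+366.51° lies outside (−180°, 180°]; subtract 360° → +6.51°.

+6.51°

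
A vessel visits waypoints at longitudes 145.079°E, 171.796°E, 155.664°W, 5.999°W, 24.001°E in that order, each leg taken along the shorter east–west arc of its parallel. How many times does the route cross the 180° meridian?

1

Leg 1: +145.079° → +171.796°, shortest Δλ = 26.717° (east) — does not cross 180°.
Leg 2: +171.796° → -155.664°, shortest Δλ = 32.54° (east) — crosses 180°.
Leg 3: -155.664° → -5.999°, shortest Δλ = 149.665° (east) — does not cross 180°.
Leg 4: -5.999° → +24.001°, shortest Δλ = 30.0° (east) — does not cross 180°.
Total crossings: 1.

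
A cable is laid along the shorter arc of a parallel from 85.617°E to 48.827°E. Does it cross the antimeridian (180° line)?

No

Signed shortest Δλ = ((48.827 − 85.617 + 180) mod 360) − 180 = -36.79°.
Going west by 36.79° from +85.617° reaches +48.827° without touching 180°.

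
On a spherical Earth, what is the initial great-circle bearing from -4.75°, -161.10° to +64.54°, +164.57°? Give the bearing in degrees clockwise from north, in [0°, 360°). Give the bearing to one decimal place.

Δλ = 164.57 − -161.10 = 325.67°; wrapped into (−180°, 180°]: -34.33°.
θ = atan2( sin Δλ · cos φ₂ , cos φ₁ · sin φ₂ − sin φ₁ · cos φ₂ · cos Δλ )
  = atan2(-0.24243, 0.92918) = -14.623° → normalised to [0°, 360°): 345.377°.

345.4°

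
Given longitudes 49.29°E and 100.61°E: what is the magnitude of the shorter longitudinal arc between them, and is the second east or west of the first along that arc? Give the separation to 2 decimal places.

Raw difference: 100.61 − 49.29 = 51.32°.
Normalise into (−180°, 180°]: 51.32° stays 51.32°.
Positive ⇒ the second point lies to the east; separation 51.32°.

51.32° east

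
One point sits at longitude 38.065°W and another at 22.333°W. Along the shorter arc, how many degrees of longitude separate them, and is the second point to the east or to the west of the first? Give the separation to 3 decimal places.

Raw difference: -22.333 − -38.065 = 15.732°.
Normalise into (−180°, 180°]: 15.732° stays 15.732°.
Positive ⇒ the second point lies to the east; separation 15.732°.

15.732° east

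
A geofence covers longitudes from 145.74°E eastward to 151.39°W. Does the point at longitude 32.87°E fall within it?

No

Band width going east from +145.74° to -151.39°: ((-151.39 − 145.74) mod 360) = 62.87°.
Offset of +32.87° east of the west edge: ((32.87 − 145.74) mod 360) = 247.13°.
247.13° > 62.87° ⇒ outside.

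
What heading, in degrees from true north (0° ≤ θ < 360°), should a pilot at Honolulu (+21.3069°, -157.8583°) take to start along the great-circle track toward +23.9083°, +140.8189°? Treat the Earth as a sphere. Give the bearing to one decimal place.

285.2°

Δλ = 140.8189 − -157.8583 = 298.6772°; wrapped into (−180°, 180°]: -61.3228°.
θ = atan2( sin Δλ · cos φ₂ , cos φ₁ · sin φ₂ − sin φ₁ · cos φ₂ · cos Δλ )
  = atan2(-0.80206, 0.21817) = -74.783° → normalised to [0°, 360°): 285.217°.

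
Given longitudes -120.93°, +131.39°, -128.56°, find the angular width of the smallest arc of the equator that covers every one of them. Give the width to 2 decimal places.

107.68°

Sort the longitudes: -128.56°, -120.93°, +131.39°.
Eastward gaps between consecutive values (wrapping around): 7.63°, 252.32°, 100.05°.
Largest gap = 252.32° ⇒ minimal covering band is its complement: 360° − 252.32° = 107.68°.
Band runs from +131.39° eastward to -120.93°, crossing the antimeridian.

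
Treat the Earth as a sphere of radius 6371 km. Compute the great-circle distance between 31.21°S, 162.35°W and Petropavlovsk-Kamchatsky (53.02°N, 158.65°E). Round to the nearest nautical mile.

5452 nmi

Δλ = 158.65 − -162.35 = 321.00°; wrapped into (−180°, 180°]: -39.00°.
Δφ = 53.02 − -31.21 = 84.23°.
a = sin²(Δφ/2) + cos φ₁ · cos φ₂ · sin²(Δλ/2) = 0.507059.
c = 2·atan2(√a, √(1−a)) = 1.58491 rad → d = 6371·c ≈ 10097.49 km ≈ 5452.21 nmi.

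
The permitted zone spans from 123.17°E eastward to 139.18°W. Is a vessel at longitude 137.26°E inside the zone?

Yes

Band width going east from +123.17° to -139.18°: ((-139.18 − 123.17) mod 360) = 97.65°.
Offset of +137.26° east of the west edge: ((137.26 − 123.17) mod 360) = 14.09°.
14.09° ≤ 97.65° ⇒ inside.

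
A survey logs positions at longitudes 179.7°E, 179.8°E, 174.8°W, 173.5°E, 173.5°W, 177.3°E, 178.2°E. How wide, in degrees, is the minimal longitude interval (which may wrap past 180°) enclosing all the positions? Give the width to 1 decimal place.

Sort the longitudes: -174.8°, -173.5°, +173.5°, +177.3°, +178.2°, +179.7°, +179.8°.
Eastward gaps between consecutive values (wrapping around): 1.3°, 347.0°, 3.8°, 0.9°, 1.5°, 0.1°, 5.4°.
Largest gap = 347.0° ⇒ minimal covering band is its complement: 360° − 347.0° = 13.0°.
Band runs from +173.5° eastward to -173.5°, crossing the antimeridian.

13.0°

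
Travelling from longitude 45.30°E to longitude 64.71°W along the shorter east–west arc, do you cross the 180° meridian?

Signed shortest Δλ = ((-64.71 − 45.30 + 180) mod 360) − 180 = -110.01°.
Going west by 110.01° from +45.30° reaches -64.71° without touching 180°.

No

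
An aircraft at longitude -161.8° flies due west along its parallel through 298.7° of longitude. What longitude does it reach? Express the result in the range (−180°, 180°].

Start at -161.8°; shift −298.7° → -460.5°.
-460.5° lies outside (−180°, 180°]; add 360° → -100.5°.

-100.5°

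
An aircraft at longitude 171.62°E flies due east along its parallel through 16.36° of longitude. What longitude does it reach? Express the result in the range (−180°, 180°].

172.02°W

Start at +171.62°; shift +16.36° → +187.98°.
+187.98° lies outside (−180°, 180°]; subtract 360° → -172.02°.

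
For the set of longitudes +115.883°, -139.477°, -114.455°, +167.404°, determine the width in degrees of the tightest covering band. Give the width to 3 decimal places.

129.662°

Sort the longitudes: -139.477°, -114.455°, +115.883°, +167.404°.
Eastward gaps between consecutive values (wrapping around): 25.022°, 230.338°, 51.521°, 53.119°.
Largest gap = 230.338° ⇒ minimal covering band is its complement: 360° − 230.338° = 129.662°.
Band runs from +115.883° eastward to -114.455°, crossing the antimeridian.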